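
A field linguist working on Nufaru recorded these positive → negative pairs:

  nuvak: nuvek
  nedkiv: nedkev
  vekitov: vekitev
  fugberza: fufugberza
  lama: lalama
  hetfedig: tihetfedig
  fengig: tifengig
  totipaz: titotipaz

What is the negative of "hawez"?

nuvak and fugberza both have last vowel 'a' yet inflect differently (nuvek, fufugberza), so the last vowel is not what conditions the rule; the final letter is.
"hawez" ends in -z. The one such stem in the data (totipaz → titotipaz) adds the prefix ti-, so the same rule applies.
So hawez → tihawez.

tihawez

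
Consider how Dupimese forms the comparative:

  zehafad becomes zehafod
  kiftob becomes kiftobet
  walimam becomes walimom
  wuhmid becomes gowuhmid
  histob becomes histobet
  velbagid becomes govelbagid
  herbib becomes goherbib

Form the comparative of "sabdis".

histob and herbib both end in -b yet inflect differently (histobet, goherbib), so the final letter is not what conditions the rule; the last vowel is.
"sabdis" has last vowel 'i'. The stems whose last vowel is 'i' (wuhmid → gowuhmid, herbib → goherbib, velbagid → govelbagid) add the prefix go-.
So sabdis → gosabdis.

gosabdis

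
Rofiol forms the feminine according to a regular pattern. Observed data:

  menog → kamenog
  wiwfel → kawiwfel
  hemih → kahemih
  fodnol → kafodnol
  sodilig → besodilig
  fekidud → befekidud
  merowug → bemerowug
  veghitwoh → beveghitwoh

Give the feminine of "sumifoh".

"sumifoh" has 3 vowels. The stems with 3 vowels (sodilig → besodilig, fekidud → befekidud, merowug → bemerowug) add the prefix be-.
So sumifoh → besumifoh.

besumifoh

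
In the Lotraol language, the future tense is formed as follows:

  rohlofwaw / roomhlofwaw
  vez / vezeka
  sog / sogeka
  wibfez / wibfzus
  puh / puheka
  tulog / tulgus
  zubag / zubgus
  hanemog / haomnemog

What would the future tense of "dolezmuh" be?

doomlezmuh

vez and wibfez both end in -z yet inflect differently (vezeka, wibfzus), so the final letter is not what conditions the rule; the number of vowels is.
"dolezmuh" has 3 vowels. The stems with 3 vowels (hanemog → haomnemog, rohlofwaw → roomhlofwaw) insert -om- after the first vowel.
The other patterns: stems with 1 vowel add -eka; stems with 2 vowels delete the last vowel and add -us.
So dolezmuh → doomlezmuh.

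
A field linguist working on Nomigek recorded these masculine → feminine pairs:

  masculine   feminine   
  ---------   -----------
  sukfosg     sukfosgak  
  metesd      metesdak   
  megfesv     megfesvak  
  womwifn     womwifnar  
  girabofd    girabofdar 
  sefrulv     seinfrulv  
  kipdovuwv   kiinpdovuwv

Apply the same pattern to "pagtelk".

paingtelk

"pagtelk" has second-to-last letter 'l'. The one such stem in the data (sefrulv → seinfrulv) inserts -in- after the first vowel (as does kipdovuwv), so the same rule applies.
So pagtelk → paingtelk.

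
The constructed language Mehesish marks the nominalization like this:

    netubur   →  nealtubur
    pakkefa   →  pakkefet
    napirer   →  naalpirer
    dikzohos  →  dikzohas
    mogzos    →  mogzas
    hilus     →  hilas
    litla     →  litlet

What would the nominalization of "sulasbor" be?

hilus and netubur both have last vowel 'u' yet inflect differently (hilas, nealtubur), so the last vowel is not what conditions the rule; the final letter is.
"sulasbor" ends in -r. The stems ending in -r (napirer → naalpirer, netubur → nealtubur) insert -al- after the first vowel.
So sulasbor → suallasbor.

suallasbor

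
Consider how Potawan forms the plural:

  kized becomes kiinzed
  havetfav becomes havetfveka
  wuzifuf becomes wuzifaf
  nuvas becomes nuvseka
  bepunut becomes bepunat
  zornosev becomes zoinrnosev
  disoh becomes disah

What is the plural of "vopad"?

vopdeka

"vopad" has last vowel 'a'. The stems whose last vowel is 'a' (havetfav → havetfveka, nuvas → nuvseka) delete the last vowel and add -eka.
So vopad → vopdeka.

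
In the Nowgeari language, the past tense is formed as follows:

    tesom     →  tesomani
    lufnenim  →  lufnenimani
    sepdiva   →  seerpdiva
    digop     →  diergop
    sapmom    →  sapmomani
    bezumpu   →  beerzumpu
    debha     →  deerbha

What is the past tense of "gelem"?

"gelem" ends in -m. The stems ending in -m (lufnenim → lufnenimani, sapmom → sapmomani, tesom → tesomani) add -ani.
The other pattern: stems ending in -a, -p or -u insert -er- after the first vowel.
So gelem → gelemani.

gelemani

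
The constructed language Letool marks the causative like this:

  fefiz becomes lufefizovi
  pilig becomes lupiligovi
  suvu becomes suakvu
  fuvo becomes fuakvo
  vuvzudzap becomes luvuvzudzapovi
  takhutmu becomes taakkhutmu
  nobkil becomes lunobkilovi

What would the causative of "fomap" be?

lufomapovi

fefiz and fuvo both begin with f- yet inflect differently (lufefizovi, fuakvo), so the first letter is not what conditions the rule; whether the stem ends in a vowel or a consonant is.
"fomap" ends in a consonant. The stems ending in a consonant (fefiz → lufefizovi, vuvzudzap → luvuvzudzapovi, pilig → lupiligovi) add lu- … -ovi around the stem.
So fomap → lufomapovi.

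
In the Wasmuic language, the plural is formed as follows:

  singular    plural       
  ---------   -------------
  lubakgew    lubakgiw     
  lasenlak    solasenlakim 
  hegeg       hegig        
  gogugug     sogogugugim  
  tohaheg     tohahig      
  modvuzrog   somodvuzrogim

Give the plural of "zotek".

zotik

hegeg and gogugug both end in -g yet inflect differently (hegig, sogogugugim), so the final letter is not what conditions the rule; the last vowel is.
"zotek" has last vowel 'e'. The stems whose last vowel is 'e' (hegeg → hegig, lubakgew → lubakgiw, tohaheg → tohahig) change the last vowel to 'i'.
The other pattern: stems whose last vowel is 'a', 'o' or 'u' add so- … -im around the stem.
So zotek → zotik.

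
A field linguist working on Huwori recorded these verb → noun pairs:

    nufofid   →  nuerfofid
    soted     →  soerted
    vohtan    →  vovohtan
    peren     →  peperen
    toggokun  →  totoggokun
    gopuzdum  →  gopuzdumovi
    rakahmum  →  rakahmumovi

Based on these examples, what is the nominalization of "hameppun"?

hahameppun

soted and peren both have last vowel 'e' yet inflect differently (soerted, peperen), so the last vowel is not what conditions the rule; the final letter is.
"hameppun" ends in -n. The stems ending in -n (vohtan → vovohtan, peren → peperen, toggokun → totoggokun) repeat the first consonant+vowel as a prefix.
So hameppun → hahameppun.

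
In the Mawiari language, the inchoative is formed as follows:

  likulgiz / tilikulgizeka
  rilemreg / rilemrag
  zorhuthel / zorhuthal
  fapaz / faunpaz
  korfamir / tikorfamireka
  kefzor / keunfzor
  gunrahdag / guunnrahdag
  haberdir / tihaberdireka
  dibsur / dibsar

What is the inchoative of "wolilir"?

tiwolilireka

likulgiz and fapaz both end in -z yet inflect differently (tilikulgizeka, faunpaz), so the final letter is not what conditions the rule; the last vowel is.
"wolilir" has last vowel 'i'. The stems whose last vowel is 'i' (korfamir → tikorfamireka, likulgiz → tilikulgizeka, haberdir → tihaberdireka) add ti- … -eka around the stem.
The other patterns: stems whose last vowel is 'a' or 'o' insert -un- after the first vowel; stems whose last vowel is 'e' or 'u' change the last vowel to 'a'.
So wolilir → tiwolilireka.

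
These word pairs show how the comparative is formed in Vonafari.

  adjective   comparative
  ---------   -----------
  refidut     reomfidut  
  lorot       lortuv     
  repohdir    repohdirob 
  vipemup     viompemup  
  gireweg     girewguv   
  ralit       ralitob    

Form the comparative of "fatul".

faomtul

ralit and refidut both end in -t yet inflect differently (ralitob, reomfidut), so the final letter is not what conditions the rule; the last vowel is.
"fatul" has last vowel 'u'. The stems whose last vowel is 'u' (refidut → reomfidut, vipemup → viompemup) insert -om- after the first vowel.
The other patterns: stems whose last vowel is 'i' add -ob; stems whose last vowel is 'e' or 'o' delete the last vowel and add -uv.
So fatul → faomtul.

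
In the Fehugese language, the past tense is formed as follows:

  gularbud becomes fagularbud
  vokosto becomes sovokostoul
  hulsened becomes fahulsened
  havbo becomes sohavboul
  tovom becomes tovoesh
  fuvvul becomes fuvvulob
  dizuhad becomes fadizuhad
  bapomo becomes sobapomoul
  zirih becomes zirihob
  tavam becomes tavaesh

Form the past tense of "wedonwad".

"wedonwad" ends in -d. The stems ending in -d (hulsened → fahulsened, gularbud → fagularbud, dizuhad → fadizuhad) add the prefix fa-.
The other patterns: stems ending in -o add so- … -ul around the stem; stems ending in -m drop the final letter and add -esh; stems ending in -h or -l add -ob.
So wedonwad → fawedonwad.

fawedonwad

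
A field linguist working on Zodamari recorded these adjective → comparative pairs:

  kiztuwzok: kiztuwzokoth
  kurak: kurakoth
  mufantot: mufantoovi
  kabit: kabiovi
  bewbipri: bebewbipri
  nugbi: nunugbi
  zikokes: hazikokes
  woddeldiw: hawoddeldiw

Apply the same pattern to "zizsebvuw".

hazizsebvuw

"zizsebvuw" ends in -w. The one such stem in the data (woddeldiw → hawoddeldiw) adds the prefix ha-, so the same rule applies.
The other patterns: stems ending in -k add -oth; stems ending in -t drop the final letter and add -ovi; stems ending in -i repeat the first consonant+vowel as a prefix.
So zizsebvuw → hazizsebvuw.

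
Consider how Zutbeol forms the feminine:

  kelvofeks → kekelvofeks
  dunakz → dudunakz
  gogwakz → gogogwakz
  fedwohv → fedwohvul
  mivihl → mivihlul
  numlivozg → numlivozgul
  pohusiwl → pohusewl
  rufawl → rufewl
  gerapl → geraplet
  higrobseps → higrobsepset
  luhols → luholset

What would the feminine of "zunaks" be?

zuzunaks

mivihl and pohusiwl both end in -l yet inflect differently (mivihlul, pohusewl), so the final letter is not what conditions the rule; the second-to-last letter is.
"zunaks" has second-to-last letter 'k'. The stems whose second-to-last letter is 'k' (kelvofeks → kekelvofeks, dunakz → dudunakz, gogwakz → gogogwakz) repeat the first consonant+vowel as a prefix.
So zunaks → zuzunaks.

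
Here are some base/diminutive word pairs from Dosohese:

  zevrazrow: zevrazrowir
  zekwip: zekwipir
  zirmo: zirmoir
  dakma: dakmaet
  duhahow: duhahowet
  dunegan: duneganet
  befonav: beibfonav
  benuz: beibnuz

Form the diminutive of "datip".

datipet

zevrazrow and duhahow both end in -w yet inflect differently (zevrazrowir, duhahowet), so the final letter is not what conditions the rule; the first letter is.
"datip" begins with d-. The stems beginning with d- (dakma → dakmaet, duhahow → duhahowet, dunegan → duneganet) add -et.
The other patterns: stems beginning with z- add -ir; stems beginning with b- insert -ib- after the first vowel.
So datip → datipet.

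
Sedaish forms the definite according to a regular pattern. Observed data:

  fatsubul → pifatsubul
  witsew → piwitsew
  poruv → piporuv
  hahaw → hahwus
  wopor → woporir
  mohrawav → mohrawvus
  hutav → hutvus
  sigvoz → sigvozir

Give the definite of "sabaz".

sabzus

"sabaz" has last vowel 'a'. The stems whose last vowel is 'a' (mohrawav → mohrawvus, hahaw → hahwus, hutav → hutvus) delete the last vowel and add -us.
The other patterns: stems whose last vowel is 'o' add -ir; stems whose last vowel is 'e' or 'u' add the prefix pi-.
So sabaz → sabzus.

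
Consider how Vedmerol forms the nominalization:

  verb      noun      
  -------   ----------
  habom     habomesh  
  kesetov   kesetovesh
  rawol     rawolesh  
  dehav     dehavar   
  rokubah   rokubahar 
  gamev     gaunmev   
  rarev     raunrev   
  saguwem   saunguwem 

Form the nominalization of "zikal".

kesetov and dehav both end in -v yet inflect differently (kesetovesh, dehavar), so the final letter is not what conditions the rule; the last vowel is.
"zikal" has last vowel 'a'. The stems whose last vowel is 'a' (dehav → dehavar, rokubah → rokubahar) add -ar.
The other patterns: stems whose last vowel is 'o' add -esh; stems whose last vowel is 'e' insert -un- after the first vowel.
So zikal → zikalar.

zikalar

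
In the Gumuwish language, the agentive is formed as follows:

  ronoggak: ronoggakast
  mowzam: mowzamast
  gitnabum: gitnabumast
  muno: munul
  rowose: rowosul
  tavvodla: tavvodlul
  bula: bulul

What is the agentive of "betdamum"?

betdamumast

"betdamum" ends in a consonant. The stems ending in a consonant (ronoggak → ronoggakast, gitnabum → gitnabumast, mowzam → mowzamast) add -ast.
So betdamum → betdamumast.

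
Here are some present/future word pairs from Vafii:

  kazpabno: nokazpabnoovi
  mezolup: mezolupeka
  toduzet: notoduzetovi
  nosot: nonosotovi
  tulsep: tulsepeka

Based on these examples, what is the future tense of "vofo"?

novofoovi

"vofo" ends in -o. The one such stem in the data (kazpabno → nokazpabnoovi) adds no- … -ovi around the stem, so the same rule applies.
So vofo → novofoovi.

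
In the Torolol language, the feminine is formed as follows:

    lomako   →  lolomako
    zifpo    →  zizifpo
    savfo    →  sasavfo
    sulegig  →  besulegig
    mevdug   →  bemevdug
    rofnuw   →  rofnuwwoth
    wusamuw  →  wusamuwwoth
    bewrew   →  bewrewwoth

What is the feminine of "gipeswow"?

mevdug and rofnuw both have last vowel 'u' yet inflect differently (bemevdug, rofnuwwoth), so the last vowel is not what conditions the rule; the final letter is.
"gipeswow" ends in -w. The stems ending in -w (rofnuw → rofnuwwoth, wusamuw → wusamuwwoth, bewrew → bewrewwoth) double the final consonant and add -oth.
The other patterns: stems ending in -o repeat the first consonant+vowel as a prefix; stems ending in -g add the prefix be-.
So gipeswow → gipeswowwoth.

gipeswowwoth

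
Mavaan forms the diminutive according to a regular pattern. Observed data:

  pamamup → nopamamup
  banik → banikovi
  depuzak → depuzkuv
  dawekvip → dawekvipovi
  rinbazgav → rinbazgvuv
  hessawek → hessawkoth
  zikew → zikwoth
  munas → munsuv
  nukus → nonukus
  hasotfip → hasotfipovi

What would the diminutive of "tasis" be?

banik and depuzak both end in -k yet inflect differently (banikovi, depuzkuv), so the final letter is not what conditions the rule; the last vowel is.
"tasis" has last vowel 'i'. The stems whose last vowel is 'i' (hasotfip → hasotfipovi, dawekvip → dawekvipovi, banik → banikovi) add -ovi.
The other patterns: stems whose last vowel is 'a' delete the last vowel and add -uv; stems whose last vowel is 'u' add the prefix no-; stems whose last vowel is 'e' delete the last vowel and add -oth.
So tasis → tasisovi.

tasisovi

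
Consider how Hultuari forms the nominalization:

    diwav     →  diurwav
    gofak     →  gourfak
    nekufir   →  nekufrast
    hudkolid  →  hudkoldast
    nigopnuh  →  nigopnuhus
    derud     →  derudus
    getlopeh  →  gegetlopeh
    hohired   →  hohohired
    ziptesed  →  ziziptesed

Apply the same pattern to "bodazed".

bobodazed

hudkolid and derud both end in -d yet inflect differently (hudkoldast, derudus), so the final letter is not what conditions the rule; the last vowel is.
"bodazed" has last vowel 'e'. The stems whose last vowel is 'e' (getlopeh → gegetlopeh, hohired → hohohired, ziptesed → ziziptesed) repeat the first consonant+vowel as a prefix.
So bodazed → bobodazed.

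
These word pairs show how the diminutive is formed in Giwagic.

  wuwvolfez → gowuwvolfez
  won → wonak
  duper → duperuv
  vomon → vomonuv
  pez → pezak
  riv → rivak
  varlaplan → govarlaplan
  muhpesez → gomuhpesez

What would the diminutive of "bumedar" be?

won and vomon both end in -n yet inflect differently (wonak, vomonuv), so the final letter is not what conditions the rule; the number of vowels is.
"bumedar" has 3 vowels. The stems with 3 vowels (wuwvolfez → gowuwvolfez, muhpesez → gomuhpesez, varlaplan → govarlaplan) add the prefix go-.
The other patterns: stems with 1 vowel add -ak; stems with 2 vowels add -uv.
So bumedar → gobumedar.

gobumedar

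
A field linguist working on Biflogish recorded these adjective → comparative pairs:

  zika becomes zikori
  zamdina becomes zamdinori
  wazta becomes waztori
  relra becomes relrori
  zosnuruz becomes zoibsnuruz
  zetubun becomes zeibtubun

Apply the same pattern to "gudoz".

zika and zosnuruz both begin with z- yet inflect differently (zikori, zoibsnuruz), so the first letter is not what conditions the rule; whether the stem ends in a vowel or a consonant is.
"gudoz" ends in a consonant. The stems ending in a consonant (zosnuruz → zoibsnuruz, zetubun → zeibtubun) insert -ib- after the first vowel.
So gudoz → guibdoz.

guibdoz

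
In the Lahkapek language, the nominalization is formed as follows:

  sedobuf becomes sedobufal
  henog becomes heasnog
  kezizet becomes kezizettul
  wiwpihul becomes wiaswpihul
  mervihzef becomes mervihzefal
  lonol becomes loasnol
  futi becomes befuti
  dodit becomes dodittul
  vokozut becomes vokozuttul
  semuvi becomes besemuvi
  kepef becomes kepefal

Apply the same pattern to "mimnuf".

kezizet and kepef both have last vowel 'e' yet inflect differently (kezizettul, kepefal), so the last vowel is not what conditions the rule; the final letter is.
"mimnuf" ends in -f. The stems ending in -f (kepef → kepefal, mervihzef → mervihzefal, sedobuf → sedobufal) add -al.
So mimnuf → mimnufal.

mimnufal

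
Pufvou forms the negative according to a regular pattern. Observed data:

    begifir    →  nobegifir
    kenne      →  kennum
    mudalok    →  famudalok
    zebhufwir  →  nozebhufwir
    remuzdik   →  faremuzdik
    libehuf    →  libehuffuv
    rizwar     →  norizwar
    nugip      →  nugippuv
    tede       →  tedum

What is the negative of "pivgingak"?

fapivgingak

"pivgingak" ends in -k. The stems ending in -k (remuzdik → faremuzdik, mudalok → famudalok) add the prefix fa-.
The other patterns: stems ending in -r add the prefix no-; stems ending in -e drop the final letter and add -um; stems ending in -f or -p double the final consonant and add -uv.
So pivgingak → fapivgingak.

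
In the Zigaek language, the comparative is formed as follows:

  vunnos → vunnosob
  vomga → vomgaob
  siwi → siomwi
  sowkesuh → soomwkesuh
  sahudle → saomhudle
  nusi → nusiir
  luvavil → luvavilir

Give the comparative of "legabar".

legabarir

"legabar" begins with l-. The one such stem in the data (luvavil → luvavilir) adds -ir, so the same rule applies.
So legabar → legabarir.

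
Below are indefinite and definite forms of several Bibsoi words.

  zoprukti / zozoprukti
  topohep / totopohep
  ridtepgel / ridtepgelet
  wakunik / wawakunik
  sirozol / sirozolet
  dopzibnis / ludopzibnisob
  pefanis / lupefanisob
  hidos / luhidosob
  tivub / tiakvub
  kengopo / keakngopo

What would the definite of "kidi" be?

hidos and kengopo both have last vowel 'o' yet inflect differently (luhidosob, keakngopo), so the last vowel is not what conditions the rule; the final letter is.
"kidi" ends in -i. The one such stem in the data (zoprukti → zozoprukti) repeats the first consonant+vowel as a prefix (as do wakunik, topohep), so the same rule applies.
The other patterns: stems ending in -s add lu- … -ob around the stem; stems ending in -b or -o insert -ak- after the first vowel; stems ending in -l add -et.
So kidi → kikidi.

kikidi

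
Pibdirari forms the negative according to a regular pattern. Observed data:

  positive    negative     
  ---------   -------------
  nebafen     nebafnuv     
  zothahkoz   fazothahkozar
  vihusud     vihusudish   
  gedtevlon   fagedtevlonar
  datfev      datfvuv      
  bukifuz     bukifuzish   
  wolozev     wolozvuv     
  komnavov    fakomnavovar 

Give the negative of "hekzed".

hekzduv

nebafen and gedtevlon both end in -n yet inflect differently (nebafnuv, fagedtevlonar), so the final letter is not what conditions the rule; the last vowel is.
"hekzed" has last vowel 'e'. The stems whose last vowel is 'e' (wolozev → wolozvuv, datfev → datfvuv, nebafen → nebafnuv) delete the last vowel and add -uv.
So hekzed → hekzduv.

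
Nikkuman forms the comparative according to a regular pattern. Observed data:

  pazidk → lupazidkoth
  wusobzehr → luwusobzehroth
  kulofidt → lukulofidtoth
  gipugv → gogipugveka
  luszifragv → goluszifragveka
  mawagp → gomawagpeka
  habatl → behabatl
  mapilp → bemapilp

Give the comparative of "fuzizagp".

gofuzizagpeka

"fuzizagp" has second-to-last letter 'g'. The stems whose second-to-last letter is 'g' (gipugv → gogipugveka, luszifragv → goluszifragveka, mawagp → gomawagpeka) add go- … -eka around the stem.
The other patterns: stems whose second-to-last letter is 'd' or 'h' add lu- … -oth around the stem; stems whose second-to-last letter is 'l' or 't' add the prefix be-.
So fuzizagp → gofuzizagpeka.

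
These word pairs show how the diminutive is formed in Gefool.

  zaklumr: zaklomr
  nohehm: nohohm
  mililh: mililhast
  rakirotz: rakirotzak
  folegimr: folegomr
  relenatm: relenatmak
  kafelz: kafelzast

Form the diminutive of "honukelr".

honukelrast

kafelz and rakirotz both end in -z yet inflect differently (kafelzast, rakirotzak), so the final letter is not what conditions the rule; the second-to-last letter is.
"honukelr" has second-to-last letter 'l'. The stems whose second-to-last letter is 'l' (mililh → mililhast, kafelz → kafelzast) add -ast.
The other patterns: stems whose second-to-last letter is 't' add -ak; stems whose second-to-last letter is 'h' or 'm' change the last vowel to 'o'.
So honukelr → honukelrast.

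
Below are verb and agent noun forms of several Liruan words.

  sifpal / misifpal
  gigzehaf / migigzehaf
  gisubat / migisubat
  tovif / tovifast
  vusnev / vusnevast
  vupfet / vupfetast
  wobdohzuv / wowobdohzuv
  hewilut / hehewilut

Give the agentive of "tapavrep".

gigzehaf and tovif both end in -f yet inflect differently (migigzehaf, tovifast), so the final letter is not what conditions the rule; the last vowel is.
"tapavrep" has last vowel 'e'. The stems whose last vowel is 'e' (vusnev → vusnevast, vupfet → vupfetast) add -ast.
The other patterns: stems whose last vowel is 'a' add the prefix mi-; stems whose last vowel is 'u' repeat the first consonant+vowel as a prefix.
So tapavrep → tapavrepast.

tapavrepast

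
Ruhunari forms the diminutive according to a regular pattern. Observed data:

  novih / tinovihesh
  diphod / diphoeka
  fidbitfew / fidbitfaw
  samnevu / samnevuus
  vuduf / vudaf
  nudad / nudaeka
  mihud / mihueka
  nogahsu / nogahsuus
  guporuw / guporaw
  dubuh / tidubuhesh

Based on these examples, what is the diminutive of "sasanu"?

mihud and samnevu both have last vowel 'u' yet inflect differently (mihueka, samnevuus), so the last vowel is not what conditions the rule; the final letter is.
"sasanu" ends in -u. The stems ending in -u (samnevu → samnevuus, nogahsu → nogahsuus) add -us.
So sasanu → sasanuus.

sasanuus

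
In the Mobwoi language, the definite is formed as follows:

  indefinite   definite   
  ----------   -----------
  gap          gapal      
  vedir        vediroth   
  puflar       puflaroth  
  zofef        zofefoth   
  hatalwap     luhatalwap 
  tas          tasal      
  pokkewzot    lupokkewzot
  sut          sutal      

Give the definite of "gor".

"gor" has 1 vowel. The stems with 1 vowel (sut → sutal, tas → tasal, gap → gapal) add -al.
So gor → goral.

goral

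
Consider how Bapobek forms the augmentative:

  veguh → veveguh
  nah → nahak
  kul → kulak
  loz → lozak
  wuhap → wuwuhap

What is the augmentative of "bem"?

nah and veguh both end in -h yet inflect differently (nahak, veveguh), so the final letter is not what conditions the rule; the number of vowels is.
"bem" has 1 vowel. The stems with 1 vowel (nah → nahak, kul → kulak, loz → lozak) add -ak.
The other pattern: stems with 2 vowels repeat the first consonant+vowel as a prefix.
So bem → bemak.

bemak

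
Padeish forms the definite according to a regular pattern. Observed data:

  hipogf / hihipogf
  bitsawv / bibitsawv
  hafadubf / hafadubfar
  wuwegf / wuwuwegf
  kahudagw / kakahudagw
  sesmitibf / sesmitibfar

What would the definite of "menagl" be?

memenagl

hafadubf and hipogf both end in -f yet inflect differently (hafadubfar, hihipogf), so the final letter is not what conditions the rule; the second-to-last letter is.
"menagl" has second-to-last letter 'g'. The stems whose second-to-last letter is 'g' (hipogf → hihipogf, kahudagw → kakahudagw, wuwegf → wuwuwegf) repeat the first consonant+vowel as a prefix.
So menagl → memenagl.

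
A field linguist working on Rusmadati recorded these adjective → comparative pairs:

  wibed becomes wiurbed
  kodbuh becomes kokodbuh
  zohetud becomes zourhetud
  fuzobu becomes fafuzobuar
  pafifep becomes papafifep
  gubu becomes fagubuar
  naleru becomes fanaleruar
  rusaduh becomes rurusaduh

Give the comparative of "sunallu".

fasunalluar

"sunallu" ends in -u. The stems ending in -u (fuzobu → fafuzobuar, naleru → fanaleruar, gubu → fagubuar) add fa- … -ar around the stem.
The other patterns: stems ending in -h or -p repeat the first consonant+vowel as a prefix; stems ending in -d insert -ur- after the first vowel.
So sunallu → fasunalluar.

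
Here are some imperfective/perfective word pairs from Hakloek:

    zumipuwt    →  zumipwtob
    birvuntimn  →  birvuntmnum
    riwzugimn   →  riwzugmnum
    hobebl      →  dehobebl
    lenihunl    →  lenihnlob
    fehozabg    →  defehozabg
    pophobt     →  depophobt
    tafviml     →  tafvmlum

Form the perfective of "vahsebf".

hobebl and tafviml both end in -l yet inflect differently (dehobebl, tafvmlum), so the final letter is not what conditions the rule; the second-to-last letter is.
"vahsebf" has second-to-last letter 'b'. The stems whose second-to-last letter is 'b' (pophobt → depophobt, hobebl → dehobebl, fehozabg → defehozabg) add the prefix de-.
So vahsebf → devahsebf.

devahsebf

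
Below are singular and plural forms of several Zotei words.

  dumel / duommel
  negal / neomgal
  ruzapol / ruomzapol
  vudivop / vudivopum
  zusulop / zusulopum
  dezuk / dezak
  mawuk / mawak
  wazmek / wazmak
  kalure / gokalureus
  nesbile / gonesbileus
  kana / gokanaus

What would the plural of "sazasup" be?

sazasupum

"sazasup" ends in -p. The stems ending in -p (vudivop → vudivopum, zusulop → zusulopum) add -um.
The other patterns: stems ending in -l insert -om- after the first vowel; stems ending in -k change the last vowel to 'a'; stems ending in -a or -e add go- … -us around the stem.
So sazasup → sazasupum.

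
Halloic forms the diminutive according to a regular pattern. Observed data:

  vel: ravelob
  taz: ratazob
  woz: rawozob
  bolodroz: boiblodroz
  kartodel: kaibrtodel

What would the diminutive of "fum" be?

rafumob

taz and bolodroz both end in -z yet inflect differently (ratazob, boiblodroz), so the final letter is not what conditions the rule; the number of vowels is.
"fum" has 1 vowel. The stems with 1 vowel (vel → ravelob, taz → ratazob, woz → rawozob) add ra- … -ob around the stem.
The other pattern: stems with 3 vowels insert -ib- after the first vowel.
So fum → rafumob.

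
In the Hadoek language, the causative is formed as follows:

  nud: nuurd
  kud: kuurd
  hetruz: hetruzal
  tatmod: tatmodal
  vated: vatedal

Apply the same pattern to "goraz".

nud and tatmod both end in -d yet inflect differently (nuurd, tatmodal), so the final letter is not what conditions the rule; the number of vowels is.
"goraz" has 2 vowels. The stems with 2 vowels (hetruz → hetruzal, tatmod → tatmodal, vated → vatedal) add -al.
So goraz → gorazal.

gorazal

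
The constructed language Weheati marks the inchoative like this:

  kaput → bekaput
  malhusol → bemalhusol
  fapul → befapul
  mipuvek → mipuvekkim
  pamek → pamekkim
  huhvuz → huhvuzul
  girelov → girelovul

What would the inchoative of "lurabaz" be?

lurabazul

kaput and huhvuz both have last vowel 'u' yet inflect differently (bekaput, huhvuzul), so the last vowel is not what conditions the rule; the final letter is.
"lurabaz" ends in -z. The one such stem in the data (huhvuz → huhvuzul) adds -ul, so the same rule applies.
So lurabaz → lurabazul.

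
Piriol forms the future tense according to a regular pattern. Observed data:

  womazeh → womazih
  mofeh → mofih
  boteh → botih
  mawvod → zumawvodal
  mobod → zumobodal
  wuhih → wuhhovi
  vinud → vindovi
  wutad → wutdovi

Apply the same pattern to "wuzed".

wuzid

"wuzed" has last vowel 'e'. The stems whose last vowel is 'e' (womazeh → womazih, mofeh → mofih, boteh → botih) change the last vowel to 'i'.
The other patterns: stems whose last vowel is 'o' add zu- … -al around the stem; stems whose last vowel is 'a', 'i' or 'u' delete the last vowel and add -ovi.
So wuzed → wuzid.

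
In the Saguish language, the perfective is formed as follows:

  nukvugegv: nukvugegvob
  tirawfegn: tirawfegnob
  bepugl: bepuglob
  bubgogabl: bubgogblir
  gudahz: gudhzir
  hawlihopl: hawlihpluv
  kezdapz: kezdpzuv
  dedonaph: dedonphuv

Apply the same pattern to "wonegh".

woneghob

bepugl and bubgogabl both end in -l yet inflect differently (bepuglob, bubgogblir), so the final letter is not what conditions the rule; the second-to-last letter is.
"wonegh" has second-to-last letter 'g'. The stems whose second-to-last letter is 'g' (nukvugegv → nukvugegvob, tirawfegn → tirawfegnob, bepugl → bepuglob) add -ob.
The other patterns: stems whose second-to-last letter is 'b' or 'h' delete the last vowel and add -ir; stems whose second-to-last letter is 'p' delete the last vowel and add -uv.
So wonegh → woneghob.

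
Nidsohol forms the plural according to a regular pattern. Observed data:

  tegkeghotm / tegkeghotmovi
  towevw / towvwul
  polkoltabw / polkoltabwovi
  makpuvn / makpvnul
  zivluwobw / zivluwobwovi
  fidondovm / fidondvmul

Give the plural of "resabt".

resabtovi

fidondovm and tegkeghotm both end in -m yet inflect differently (fidondvmul, tegkeghotmovi), so the final letter is not what conditions the rule; the second-to-last letter is.
"resabt" has second-to-last letter 'b'. The stems whose second-to-last letter is 'b' (polkoltabw → polkoltabwovi, zivluwobw → zivluwobwovi) add -ovi.
The other pattern: stems whose second-to-last letter is 'v' delete the last vowel and add -ul.
So resabt → resabtovi.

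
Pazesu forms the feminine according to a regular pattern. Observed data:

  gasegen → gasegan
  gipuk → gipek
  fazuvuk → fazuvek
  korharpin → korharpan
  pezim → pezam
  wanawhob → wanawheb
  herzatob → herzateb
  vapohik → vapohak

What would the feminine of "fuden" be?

vapohik and fazuvuk both end in -k yet inflect differently (vapohak, fazuvek), so the final letter is not what conditions the rule; the last vowel is.
"fuden" has last vowel 'e'. The one such stem in the data (gasegen → gasegan) changes the last vowel to 'a' (as do vapohik, pezim), so the same rule applies.
The other pattern: stems whose last vowel is 'o' or 'u' change the last vowel to 'e'.
So fuden → fudan.

fudan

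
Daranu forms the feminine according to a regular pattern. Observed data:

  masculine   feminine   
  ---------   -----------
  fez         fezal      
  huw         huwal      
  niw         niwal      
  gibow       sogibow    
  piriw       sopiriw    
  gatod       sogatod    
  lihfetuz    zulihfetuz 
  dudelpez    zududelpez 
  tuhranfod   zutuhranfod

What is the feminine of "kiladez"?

huw and gibow both end in -w yet inflect differently (huwal, sogibow), so the final letter is not what conditions the rule; the number of vowels is.
"kiladez" has 3 vowels. The stems with 3 vowels (lihfetuz → zulihfetuz, dudelpez → zududelpez, tuhranfod → zutuhranfod) add the prefix zu-.
So kiladez → zukiladez.

zukiladez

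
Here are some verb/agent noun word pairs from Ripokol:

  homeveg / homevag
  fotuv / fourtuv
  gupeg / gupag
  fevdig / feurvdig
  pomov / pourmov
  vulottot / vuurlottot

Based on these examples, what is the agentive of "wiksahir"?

"wiksahir" has last vowel 'i'. The one such stem in the data (fevdig → feurvdig) inserts -ur- after the first vowel (as do fotuv, pomov), so the same rule applies.
The other pattern: stems whose last vowel is 'e' change the last vowel to 'a'.
So wiksahir → wiurksahir.

wiurksahir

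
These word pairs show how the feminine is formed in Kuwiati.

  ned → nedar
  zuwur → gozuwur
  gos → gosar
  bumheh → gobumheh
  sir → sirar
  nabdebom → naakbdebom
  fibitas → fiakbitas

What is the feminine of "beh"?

"beh" has 1 vowel. The stems with 1 vowel (sir → sirar, gos → gosar, ned → nedar) add -ar.
The other patterns: stems with 2 vowels add the prefix go-; stems with 3 vowels insert -ak- after the first vowel.
So beh → behar.

behar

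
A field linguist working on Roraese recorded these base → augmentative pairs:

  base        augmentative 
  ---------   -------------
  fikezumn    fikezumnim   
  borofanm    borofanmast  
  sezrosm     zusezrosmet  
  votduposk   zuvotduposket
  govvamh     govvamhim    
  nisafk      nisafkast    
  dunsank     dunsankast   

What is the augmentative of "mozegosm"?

borofanm and sezrosm both end in -m yet inflect differently (borofanmast, zusezrosmet), so the final letter is not what conditions the rule; the second-to-last letter is.
"mozegosm" has second-to-last letter 's'. The stems whose second-to-last letter is 's' (sezrosm → zusezrosmet, votduposk → zuvotduposket) add zu- … -et around the stem.
The other patterns: stems whose second-to-last letter is 'f' or 'n' add -ast; stems whose second-to-last letter is 'm' add -im.
So mozegosm → zumozegosmet.

zumozegosmet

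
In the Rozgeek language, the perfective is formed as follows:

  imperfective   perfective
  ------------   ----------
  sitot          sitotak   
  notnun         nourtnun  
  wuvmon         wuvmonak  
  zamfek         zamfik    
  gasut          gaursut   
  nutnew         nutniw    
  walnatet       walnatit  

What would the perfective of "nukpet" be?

"nukpet" has last vowel 'e'. The stems whose last vowel is 'e' (zamfek → zamfik, nutnew → nutniw, walnatet → walnatit) change the last vowel to 'i'.
The other patterns: stems whose last vowel is 'o' add -ak; stems whose last vowel is 'u' insert -ur- after the first vowel.
So nukpet → nukpit.

nukpit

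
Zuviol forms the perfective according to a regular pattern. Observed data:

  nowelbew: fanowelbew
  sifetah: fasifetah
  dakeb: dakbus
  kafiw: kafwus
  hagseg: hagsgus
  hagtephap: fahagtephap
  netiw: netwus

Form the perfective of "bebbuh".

bebbhus

netiw and nowelbew both end in -w yet inflect differently (netwus, fanowelbew), so the final letter is not what conditions the rule; the number of vowels is.
"bebbuh" has 2 vowels. The stems with 2 vowels (netiw → netwus, hagseg → hagsgus, dakeb → dakbus) delete the last vowel and add -us.
The other pattern: stems with 3 vowels add the prefix fa-.
So bebbuh → bebbhus.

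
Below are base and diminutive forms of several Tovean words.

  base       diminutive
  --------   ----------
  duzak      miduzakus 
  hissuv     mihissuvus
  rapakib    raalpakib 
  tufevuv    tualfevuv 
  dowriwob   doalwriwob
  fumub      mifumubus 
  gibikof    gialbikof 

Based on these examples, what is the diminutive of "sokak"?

misokakus

fumub and dowriwob both end in -b yet inflect differently (mifumubus, doalwriwob), so the final letter is not what conditions the rule; the number of vowels is.
"sokak" has 2 vowels. The stems with 2 vowels (fumub → mifumubus, duzak → miduzakus, hissuv → mihissuvus) add mi- … -us around the stem.
The other pattern: stems with 3 vowels insert -al- after the first vowel.
So sokak → misokakus.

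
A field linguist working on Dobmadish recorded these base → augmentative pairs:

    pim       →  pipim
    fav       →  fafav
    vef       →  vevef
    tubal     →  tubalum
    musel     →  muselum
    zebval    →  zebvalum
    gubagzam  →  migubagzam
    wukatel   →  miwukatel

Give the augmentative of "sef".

pim and gubagzam both end in -m yet inflect differently (pipim, migubagzam), so the final letter is not what conditions the rule; the number of vowels is.
"sef" has 1 vowel. The stems with 1 vowel (pim → pipim, fav → fafav, vef → vevef) repeat the first consonant+vowel as a prefix.
So sef → sesef.

sesef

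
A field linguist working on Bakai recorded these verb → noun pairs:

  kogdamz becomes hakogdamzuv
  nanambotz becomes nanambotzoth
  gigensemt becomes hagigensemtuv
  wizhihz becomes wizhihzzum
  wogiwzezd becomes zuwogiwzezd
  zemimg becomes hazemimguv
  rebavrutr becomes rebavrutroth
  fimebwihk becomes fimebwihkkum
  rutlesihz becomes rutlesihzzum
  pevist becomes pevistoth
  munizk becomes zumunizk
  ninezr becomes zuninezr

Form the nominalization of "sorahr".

sorahrrum

kogdamz and rutlesihz both end in -z yet inflect differently (hakogdamzuv, rutlesihzzum), so the final letter is not what conditions the rule; the second-to-last letter is.
"sorahr" has second-to-last letter 'h'. The stems whose second-to-last letter is 'h' (rutlesihz → rutlesihzzum, fimebwihk → fimebwihkkum, wizhihz → wizhihzzum) double the final consonant and add -um.
The other patterns: stems whose second-to-last letter is 'm' add ha- … -uv around the stem; stems whose second-to-last letter is 'z' add the prefix zu-; stems whose second-to-last letter is 's' or 't' add -oth.
So sorahr → sorahrrum.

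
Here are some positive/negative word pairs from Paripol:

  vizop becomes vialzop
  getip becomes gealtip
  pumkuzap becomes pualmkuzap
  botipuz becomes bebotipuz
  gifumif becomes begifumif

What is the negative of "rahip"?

"rahip" ends in -p. The stems ending in -p (vizop → vialzop, getip → gealtip, pumkuzap → pualmkuzap) insert -al- after the first vowel.
So rahip → raalhip.

raalhip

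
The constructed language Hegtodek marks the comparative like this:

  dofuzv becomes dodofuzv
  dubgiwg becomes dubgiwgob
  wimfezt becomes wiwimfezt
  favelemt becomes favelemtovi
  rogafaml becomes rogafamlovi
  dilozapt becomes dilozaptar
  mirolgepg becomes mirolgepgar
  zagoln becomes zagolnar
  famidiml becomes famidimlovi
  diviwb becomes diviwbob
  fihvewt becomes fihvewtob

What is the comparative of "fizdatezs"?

wimfezt and fihvewt both end in -t yet inflect differently (wiwimfezt, fihvewtob), so the final letter is not what conditions the rule; the second-to-last letter is.
"fizdatezs" has second-to-last letter 'z'. The stems whose second-to-last letter is 'z' (dofuzv → dodofuzv, wimfezt → wiwimfezt) repeat the first consonant+vowel as a prefix.
The other patterns: stems whose second-to-last letter is 'w' add -ob; stems whose second-to-last letter is 'm' add -ovi; stems whose second-to-last letter is 'l' or 'p' add -ar.
So fizdatezs → fifizdatezs.

fifizdatezs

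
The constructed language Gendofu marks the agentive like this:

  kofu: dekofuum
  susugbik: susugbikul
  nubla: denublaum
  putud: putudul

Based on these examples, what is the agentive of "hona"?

"hona" ends in a vowel. The stems ending in a vowel (kofu → dekofuum, nubla → denublaum) add de- … -um around the stem.
The other pattern: stems ending in a consonant add -ul.
So hona → dehonaum.

dehonaum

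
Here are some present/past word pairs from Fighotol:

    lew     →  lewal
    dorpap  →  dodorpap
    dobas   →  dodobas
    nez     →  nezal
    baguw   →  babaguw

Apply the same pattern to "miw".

miwal

"miw" has 1 vowel. The stems with 1 vowel (lew → lewal, nez → nezal) add -al.
So miw → miwal.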